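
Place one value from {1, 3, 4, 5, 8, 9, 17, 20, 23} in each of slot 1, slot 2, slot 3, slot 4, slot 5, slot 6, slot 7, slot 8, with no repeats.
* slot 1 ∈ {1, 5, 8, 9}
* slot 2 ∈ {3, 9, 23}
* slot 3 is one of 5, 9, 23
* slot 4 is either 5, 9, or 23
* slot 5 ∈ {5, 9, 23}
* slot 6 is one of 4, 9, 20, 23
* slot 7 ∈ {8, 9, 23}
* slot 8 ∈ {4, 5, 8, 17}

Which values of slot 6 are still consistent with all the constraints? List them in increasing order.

slot 3, slot 4, slot 5 share exactly the 3 values {5, 9, 23}; by pigeonhole those values go to them, so strike 5, 9, 23 from slot 1, slot 2, slot 6, slot 7, slot 8.
slot 2 must be 3 (only option left).
slot 7's domain is down to {8}, so slot 7 = 8. Eliminate 8 elsewhere: slot 1, slot 8.
slot 1 must be 1 (only option left).
No further eliminations apply; slot 6 can still be any of 4, 20.

4, 20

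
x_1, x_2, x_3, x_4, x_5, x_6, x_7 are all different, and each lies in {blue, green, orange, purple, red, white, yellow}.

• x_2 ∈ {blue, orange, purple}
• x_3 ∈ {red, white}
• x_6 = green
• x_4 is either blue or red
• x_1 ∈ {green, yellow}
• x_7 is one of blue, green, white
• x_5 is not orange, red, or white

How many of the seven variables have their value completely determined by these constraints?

x_6's domain is down to {green}, so x_6 = green. Eliminate green elsewhere: x_1, x_5, x_7.
x_1 has just one choice, so x_1 = yellow. So x_5 can't be yellow.
The 5 still-open variables draw from only 5 values {blue, orange, purple, red, white}, so each is used; only x_2 can be orange, hence x_2 = orange.
The 4 still-open variables draw from only 4 values {blue, purple, red, white}, so each is used; only x_5 can be purple, hence x_5 = purple.
Determined: x_1=yellow, x_2=orange, x_5=purple, x_6=green. The other variables each still have more than one consistent value. That makes 4.

4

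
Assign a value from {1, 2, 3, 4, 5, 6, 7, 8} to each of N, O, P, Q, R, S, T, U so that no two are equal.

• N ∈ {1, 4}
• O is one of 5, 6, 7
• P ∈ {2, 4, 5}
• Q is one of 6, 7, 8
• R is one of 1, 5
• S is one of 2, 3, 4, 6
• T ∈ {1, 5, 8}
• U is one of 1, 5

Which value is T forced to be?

8

The 8 variables draw from only 8 values {1, 2, 3, 4, 5, 6, 7, 8}, so each is used; only S can be 3, hence S = 3.
Among the 7 still-open variables, 2 fits only P (and all 7 values in {1, 2, 4, 5, 6, 7, 8} must be used), so P = 2.
Among the 6 still-open variables, 4 fits only N (and all 6 values in {1, 4, 5, 6, 7, 8} must be used), so N = 4.
R and U between them cover only {1, 5} — a naked pair. Remove those values from O, T.
So T = 8.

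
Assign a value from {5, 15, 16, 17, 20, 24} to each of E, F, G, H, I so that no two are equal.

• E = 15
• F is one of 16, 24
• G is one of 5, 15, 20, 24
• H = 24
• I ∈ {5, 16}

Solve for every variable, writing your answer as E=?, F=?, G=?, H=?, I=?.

E=15, F=16, G=20, H=24, I=5

E must be 15 (only option left). So G can't be 15.
H has just one choice, so H = 24. So F, G can't be 24.
F has just one choice, so F = 16. Remove 16 from I.
I has just one choice, so I = 5. Strike 5 from G.
That leaves G = 20.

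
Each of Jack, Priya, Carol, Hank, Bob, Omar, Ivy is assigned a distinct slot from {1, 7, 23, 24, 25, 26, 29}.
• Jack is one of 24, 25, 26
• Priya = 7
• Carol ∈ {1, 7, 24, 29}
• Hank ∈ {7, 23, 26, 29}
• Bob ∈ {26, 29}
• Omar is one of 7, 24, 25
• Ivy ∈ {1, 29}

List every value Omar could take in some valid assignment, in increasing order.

Priya must be 7 (only option left). Strike 7 from Carol, Hank, Omar.
Among the 6 still-open variables, 23 fits only Hank (and all 6 values in {1, 23, 24, 25, 26, 29} must be used), so Hank = 23.
No further eliminations apply; Omar can still be any of 24, 25.

24, 25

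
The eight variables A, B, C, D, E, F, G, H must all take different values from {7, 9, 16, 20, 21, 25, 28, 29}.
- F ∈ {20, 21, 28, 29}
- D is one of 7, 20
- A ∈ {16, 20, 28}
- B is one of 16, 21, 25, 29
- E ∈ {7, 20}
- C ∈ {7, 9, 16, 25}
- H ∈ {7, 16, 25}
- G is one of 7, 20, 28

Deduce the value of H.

The 8 variables draw from only 8 values {7, 9, 16, 20, 21, 25, 28, 29}, so each is used; only C can be 9, hence C = 9.
The 2 variables D and E are confined to {7, 20}, which locks those values in; drop them from A, F, G, H.
That leaves G = 28. So A, F can't be 28.
That leaves A = 16. Strike 16 from B, H.
So H = 25.

25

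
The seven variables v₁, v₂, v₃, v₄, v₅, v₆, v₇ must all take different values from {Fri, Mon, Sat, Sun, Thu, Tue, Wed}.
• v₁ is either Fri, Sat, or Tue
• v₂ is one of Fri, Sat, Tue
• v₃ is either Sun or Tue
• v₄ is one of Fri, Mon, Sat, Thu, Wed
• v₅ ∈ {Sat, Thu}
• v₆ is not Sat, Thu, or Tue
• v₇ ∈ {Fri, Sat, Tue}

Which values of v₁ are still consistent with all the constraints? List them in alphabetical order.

v₁, v₂, v₇ between them cover only {Fri, Sat, Tue} — a naked triple. Remove those values from v₃, v₄, v₅, v₆.
That leaves v₃ = Sun. Strike Sun from v₆.
v₅ has just one choice, so v₅ = Thu. Remove Thu from v₄.
No further eliminations apply; v₁ can still be any of Fri, Sat, Tue.

Fri, Sat, Tue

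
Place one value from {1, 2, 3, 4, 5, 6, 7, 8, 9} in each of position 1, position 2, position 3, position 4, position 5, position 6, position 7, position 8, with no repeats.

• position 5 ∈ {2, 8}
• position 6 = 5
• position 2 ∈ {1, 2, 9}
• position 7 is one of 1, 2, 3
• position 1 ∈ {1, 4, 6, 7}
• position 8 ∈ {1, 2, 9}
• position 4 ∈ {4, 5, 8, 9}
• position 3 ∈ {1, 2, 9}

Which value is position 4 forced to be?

4

position 6 has just one choice, so position 6 = 5. Strike 5 from position 4.
position 2, position 3, position 8 between them cover only {1, 2, 9} — a naked triple. Remove those values from position 1, position 4, position 5, position 7.
position 5 has just one choice, so position 5 = 8. Remove 8 from position 4.
So position 4 = 4.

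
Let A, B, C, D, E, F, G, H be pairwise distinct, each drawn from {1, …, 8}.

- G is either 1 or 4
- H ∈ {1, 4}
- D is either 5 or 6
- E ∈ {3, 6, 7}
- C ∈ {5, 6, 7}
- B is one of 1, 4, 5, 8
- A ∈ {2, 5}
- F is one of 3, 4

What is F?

Among the 8 variables, 2 fits only A (and all 8 values in {1, 2, 3, 4, 5, 6, 7, 8} must be used), so A = 2.
The 7 still-open variables together cover exactly {1, 3, 4, 5, 6, 7, 8} — 7 values for 7 variables — and 8 appears only in B's list, so B = 8.
G and H share exactly the 2 values {1, 4}; by pigeonhole those values go to them, so strike 1, 4 from F.
So F = 3.

3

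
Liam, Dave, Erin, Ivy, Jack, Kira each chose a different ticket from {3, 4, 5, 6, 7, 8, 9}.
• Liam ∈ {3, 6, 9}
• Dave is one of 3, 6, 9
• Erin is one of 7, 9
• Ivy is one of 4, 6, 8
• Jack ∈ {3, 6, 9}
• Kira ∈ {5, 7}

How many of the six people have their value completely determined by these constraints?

2

Liam, Dave, Jack between them cover only {3, 6, 9} — a naked triple. Remove those values from Erin, Ivy.
That leaves Erin = 7. Eliminate 7 elsewhere: Kira.
Kira's domain is down to {5}, so Kira = 5.
Determined: Erin=7, Kira=5. The other people each still have more than one consistent value. That makes 2.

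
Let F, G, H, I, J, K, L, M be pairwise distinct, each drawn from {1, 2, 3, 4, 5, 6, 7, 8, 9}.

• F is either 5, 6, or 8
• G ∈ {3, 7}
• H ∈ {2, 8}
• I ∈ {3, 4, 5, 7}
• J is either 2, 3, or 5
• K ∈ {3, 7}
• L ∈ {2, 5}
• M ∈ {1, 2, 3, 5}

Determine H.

The 8 variables together cover exactly {1, 2, 3, 4, 5, 6, 7, 8} — 8 values for 8 variables — and 1 appears only in M's list, so M = 1.
Among the 7 still-open variables, 4 fits only I (and all 7 values in {2, 3, 4, 5, 6, 7, 8} must be used), so I = 4.
Among the 6 still-open variables, 6 fits only F (and all 6 values in {2, 3, 5, 6, 7, 8} must be used), so F = 6.
Among the 5 still-open variables, 8 fits only H (and all 5 values in {2, 3, 5, 7, 8} must be used), so H = 8.

8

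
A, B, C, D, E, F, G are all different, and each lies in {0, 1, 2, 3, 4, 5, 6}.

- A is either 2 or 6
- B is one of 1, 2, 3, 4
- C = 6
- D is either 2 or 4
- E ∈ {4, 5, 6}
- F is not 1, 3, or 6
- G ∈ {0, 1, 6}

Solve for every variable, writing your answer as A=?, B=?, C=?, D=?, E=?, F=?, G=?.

C's domain is down to {6}, so C = 6. So A, E, G can't be 6.
A has just one choice, so A = 2. So B, D, F can't be 2.
D must be 4 (only option left). So B, E, F can't be 4.
E has just one choice, so E = 5. So F can't be 5.
That leaves F = 0. Eliminate 0 elsewhere: G.
G must be 1 (only option left). So B can't be 1.
B's domain is down to {3}, so B = 3.

A=2, B=3, C=6, D=4, E=5, F=0, G=1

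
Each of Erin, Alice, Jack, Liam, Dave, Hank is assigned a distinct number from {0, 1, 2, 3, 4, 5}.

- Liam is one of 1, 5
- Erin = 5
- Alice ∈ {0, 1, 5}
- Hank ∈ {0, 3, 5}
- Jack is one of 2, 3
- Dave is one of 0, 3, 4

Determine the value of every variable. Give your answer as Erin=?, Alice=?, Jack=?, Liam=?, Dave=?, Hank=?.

Erin=5, Alice=0, Jack=2, Liam=1, Dave=4, Hank=3

Erin has just one choice, so Erin = 5. Eliminate 5 elsewhere: Alice, Liam, Hank.
Liam has just one choice, so Liam = 1. Remove 1 from Alice.
Alice's domain is down to {0}, so Alice = 0. So Dave, Hank can't be 0.
Hank has just one choice, so Hank = 3. Strike 3 from Jack, Dave.
Jack has just one choice, so Jack = 2.
Dave must be 4 (only option left).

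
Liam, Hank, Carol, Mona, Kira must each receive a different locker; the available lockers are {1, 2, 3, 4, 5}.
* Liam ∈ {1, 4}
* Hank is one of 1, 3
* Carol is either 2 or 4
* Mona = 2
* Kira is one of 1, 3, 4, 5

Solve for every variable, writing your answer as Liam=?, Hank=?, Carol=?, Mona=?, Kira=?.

Liam=1, Hank=3, Carol=4, Mona=2, Kira=5

Mona has just one choice, so Mona = 2. Remove 2 from Carol.
That leaves Carol = 4. Eliminate 4 elsewhere: Liam, Kira.
Liam must be 1 (only option left). Remove 1 from Hank, Kira.
Hank's domain is down to {3}, so Hank = 3. Eliminate 3 elsewhere: Kira.
That leaves Kira = 5.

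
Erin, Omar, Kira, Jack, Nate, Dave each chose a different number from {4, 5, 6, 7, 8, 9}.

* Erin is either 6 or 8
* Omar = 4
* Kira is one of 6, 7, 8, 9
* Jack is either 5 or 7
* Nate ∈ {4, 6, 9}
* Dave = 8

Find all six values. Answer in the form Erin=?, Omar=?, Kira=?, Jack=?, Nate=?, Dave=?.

Omar's domain is down to {4}, so Omar = 4. Strike 4 from Nate.
That leaves Dave = 8. Remove 8 from Erin, Kira.
Erin must be 6 (only option left). Strike 6 from Kira, Nate.
Nate's domain is down to {9}, so Nate = 9. Eliminate 9 elsewhere: Kira.
That leaves Kira = 7. So Jack can't be 7.
Jack has just one choice, so Jack = 5.

Erin=6, Omar=4, Kira=7, Jack=5, Nate=9, Dave=8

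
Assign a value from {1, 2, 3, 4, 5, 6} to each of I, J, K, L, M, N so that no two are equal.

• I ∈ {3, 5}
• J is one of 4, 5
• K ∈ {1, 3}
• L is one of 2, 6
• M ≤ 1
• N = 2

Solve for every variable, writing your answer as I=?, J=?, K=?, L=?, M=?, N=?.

M must be 1 (only option left). So K can't be 1.
N has just one choice, so N = 2. Eliminate 2 elsewhere: L.
K has just one choice, so K = 3. Remove 3 from I.
That leaves L = 6.
I has just one choice, so I = 5. Eliminate 5 elsewhere: J.
J has just one choice, so J = 4.

I=5, J=4, K=3, L=6, M=1, N=2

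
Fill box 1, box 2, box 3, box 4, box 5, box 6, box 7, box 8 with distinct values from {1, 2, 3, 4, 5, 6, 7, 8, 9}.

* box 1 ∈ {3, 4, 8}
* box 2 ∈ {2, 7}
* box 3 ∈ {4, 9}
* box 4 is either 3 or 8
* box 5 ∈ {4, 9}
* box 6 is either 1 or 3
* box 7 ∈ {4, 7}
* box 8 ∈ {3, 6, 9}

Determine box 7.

Among the 8 variables, 1 fits only box 6 (and all 8 values in {1, 2, 3, 4, 6, 7, 8, 9} must be used), so box 6 = 1.
The 7 still-open variables draw from only 7 values {2, 3, 4, 6, 7, 8, 9}, so each is used; only box 2 can be 2, hence box 2 = 2.
Among the 6 still-open variables, 6 fits only box 8 (and all 6 values in {3, 4, 6, 7, 8, 9} must be used), so box 8 = 6.
Among the 5 still-open variables, 7 fits only box 7 (and all 5 values in {3, 4, 7, 8, 9} must be used), so box 7 = 7.

7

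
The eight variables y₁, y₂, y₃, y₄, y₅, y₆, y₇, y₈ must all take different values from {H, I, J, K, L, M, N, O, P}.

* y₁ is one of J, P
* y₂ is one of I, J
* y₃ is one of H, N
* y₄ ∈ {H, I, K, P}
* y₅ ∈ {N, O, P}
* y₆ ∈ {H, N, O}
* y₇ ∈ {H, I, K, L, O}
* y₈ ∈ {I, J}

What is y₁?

P

The 8 variables together cover exactly {H, I, J, K, L, N, O, P} — 8 values for 8 variables — and L appears only in y₇'s list, so y₇ = L.
The 7 still-open variables together cover exactly {H, I, J, K, N, O, P} — 7 values for 7 variables — and K appears only in y₄'s list, so y₄ = K.
y₂ and y₈ share exactly the 2 values {I, J}; by pigeonhole those values go to them, so strike I, J from y₁.
So y₁ = P.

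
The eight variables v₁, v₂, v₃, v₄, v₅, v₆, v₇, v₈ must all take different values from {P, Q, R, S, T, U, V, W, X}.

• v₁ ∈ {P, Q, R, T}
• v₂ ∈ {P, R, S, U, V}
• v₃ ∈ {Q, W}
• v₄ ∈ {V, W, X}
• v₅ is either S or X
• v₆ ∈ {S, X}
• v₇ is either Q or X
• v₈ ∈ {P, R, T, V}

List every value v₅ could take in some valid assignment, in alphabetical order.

S, X

v₅ and v₆ share exactly the 2 values {S, X}; by pigeonhole those values go to them, so strike S, X from v₂, v₄, v₇.
That leaves v₇ = Q. So v₁, v₃ can't be Q.
That leaves v₃ = W. Eliminate W elsewhere: v₄.
That leaves v₄ = V. Strike V from v₂, v₈.
No further eliminations apply; v₅ can still be any of S, X.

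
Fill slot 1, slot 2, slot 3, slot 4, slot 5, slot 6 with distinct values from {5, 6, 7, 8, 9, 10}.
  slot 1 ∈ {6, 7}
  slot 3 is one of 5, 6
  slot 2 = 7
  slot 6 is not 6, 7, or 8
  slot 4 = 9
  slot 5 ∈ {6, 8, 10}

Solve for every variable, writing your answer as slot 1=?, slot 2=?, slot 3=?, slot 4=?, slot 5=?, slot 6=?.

slot 1=6, slot 2=7, slot 3=5, slot 4=9, slot 5=8, slot 6=10

slot 2's domain is down to {7}, so slot 2 = 7. Strike 7 from slot 1.
slot 4 has just one choice, so slot 4 = 9. So slot 6 can't be 9.
slot 1 must be 6 (only option left). Eliminate 6 elsewhere: slot 3, slot 5.
slot 3 has just one choice, so slot 3 = 5. Remove 5 from slot 6.
slot 6's domain is down to {10}, so slot 6 = 10. Strike 10 from slot 5.
slot 5's domain is down to {8}, so slot 5 = 8.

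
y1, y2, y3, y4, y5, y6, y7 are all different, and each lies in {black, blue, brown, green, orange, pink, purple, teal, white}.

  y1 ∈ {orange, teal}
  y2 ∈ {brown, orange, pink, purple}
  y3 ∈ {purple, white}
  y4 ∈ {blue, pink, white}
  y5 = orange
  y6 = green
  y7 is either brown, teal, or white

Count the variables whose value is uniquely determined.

3

y5's domain is down to {orange}, so y5 = orange. Strike orange from y1, y2.
y6 must be green (only option left).
y1 has just one choice, so y1 = teal. Eliminate teal elsewhere: y7.
Determined: y1=teal, y5=orange, y6=green. The other variables each still have more than one consistent value. That makes 3.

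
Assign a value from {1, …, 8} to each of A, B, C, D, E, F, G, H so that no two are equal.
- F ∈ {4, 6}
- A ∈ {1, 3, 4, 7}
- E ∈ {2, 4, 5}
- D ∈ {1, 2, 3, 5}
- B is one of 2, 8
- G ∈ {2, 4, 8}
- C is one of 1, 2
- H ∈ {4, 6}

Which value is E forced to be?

The 8 variables together cover exactly {1, 2, 3, 4, 5, 6, 7, 8} — 8 values for 8 variables — and 7 appears only in A's list, so A = 7.
The 7 still-open variables draw from only 7 values {1, 2, 3, 4, 5, 6, 8}, so each is used; only D can be 3, hence D = 3.
Among the 6 still-open variables, 1 fits only C (and all 6 values in {1, 2, 4, 5, 6, 8} must be used), so C = 1.
The 5 still-open variables draw from only 5 values {2, 4, 5, 6, 8}, so each is used; only E can be 5, hence E = 5.

5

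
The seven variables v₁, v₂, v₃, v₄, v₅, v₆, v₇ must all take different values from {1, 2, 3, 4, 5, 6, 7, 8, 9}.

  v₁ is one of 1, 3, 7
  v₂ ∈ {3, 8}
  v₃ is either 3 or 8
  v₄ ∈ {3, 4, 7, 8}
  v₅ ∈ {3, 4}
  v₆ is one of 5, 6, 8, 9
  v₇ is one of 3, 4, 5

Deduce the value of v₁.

1

v₂ and v₃ between them cover only {3, 8} — a naked pair. Remove those values from v₁, v₄, v₅, v₆, v₇.
v₅ has just one choice, so v₅ = 4. Strike 4 from v₄, v₇.
v₇ has just one choice, so v₇ = 5. Remove 5 from v₆.
v₄ must be 7 (only option left). Strike 7 from v₁.
So v₁ = 1.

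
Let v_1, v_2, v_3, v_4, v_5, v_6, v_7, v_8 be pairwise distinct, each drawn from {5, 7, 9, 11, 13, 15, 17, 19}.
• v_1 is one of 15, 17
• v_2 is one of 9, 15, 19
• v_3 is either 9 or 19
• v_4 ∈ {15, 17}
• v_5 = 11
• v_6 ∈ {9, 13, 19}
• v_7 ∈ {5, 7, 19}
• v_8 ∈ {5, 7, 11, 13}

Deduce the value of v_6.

v_5 has just one choice, so v_5 = 11. Remove 11 from v_8.
The 2 variables v_1 and v_4 are confined to {15, 17}, which locks those values in; drop them from v_2.
v_2 and v_3 share exactly the 2 values {9, 19}; by pigeonhole those values go to them, so strike 9, 19 from v_6, v_7.
So v_6 = 13.

13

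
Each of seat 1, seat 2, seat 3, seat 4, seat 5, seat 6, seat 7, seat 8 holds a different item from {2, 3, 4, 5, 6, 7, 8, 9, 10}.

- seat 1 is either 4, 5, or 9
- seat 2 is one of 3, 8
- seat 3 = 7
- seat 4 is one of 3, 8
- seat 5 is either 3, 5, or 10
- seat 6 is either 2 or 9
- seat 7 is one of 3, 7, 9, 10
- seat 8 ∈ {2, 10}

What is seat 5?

seat 3's domain is down to {7}, so seat 3 = 7. Eliminate 7 elsewhere: seat 7.
Among the 7 still-open variables, 4 fits only seat 1 (and all 7 values in {2, 3, 4, 5, 8, 9, 10} must be used), so seat 1 = 4.
Among the 6 still-open variables, 5 fits only seat 5 (and all 6 values in {2, 3, 5, 8, 9, 10} must be used), so seat 5 = 5.

5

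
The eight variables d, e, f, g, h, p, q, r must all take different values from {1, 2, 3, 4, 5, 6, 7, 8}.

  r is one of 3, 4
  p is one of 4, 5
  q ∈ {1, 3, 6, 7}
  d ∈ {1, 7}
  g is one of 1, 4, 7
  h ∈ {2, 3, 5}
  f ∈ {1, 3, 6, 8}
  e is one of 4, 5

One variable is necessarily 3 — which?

r

Among the 8 variables, 2 fits only h (and all 8 values in {1, 2, 3, 4, 5, 6, 7, 8} must be used), so h = 2.
The 7 still-open variables draw from only 7 values {1, 3, 4, 5, 6, 7, 8}, so each is used; only f can be 8, hence f = 8.
Among the 6 still-open variables, 6 fits only q (and all 6 values in {1, 3, 4, 5, 6, 7} must be used), so q = 6.
The 5 still-open variables draw from only 5 values {1, 3, 4, 5, 7}, so each is used; only r can be 3, hence r = 3.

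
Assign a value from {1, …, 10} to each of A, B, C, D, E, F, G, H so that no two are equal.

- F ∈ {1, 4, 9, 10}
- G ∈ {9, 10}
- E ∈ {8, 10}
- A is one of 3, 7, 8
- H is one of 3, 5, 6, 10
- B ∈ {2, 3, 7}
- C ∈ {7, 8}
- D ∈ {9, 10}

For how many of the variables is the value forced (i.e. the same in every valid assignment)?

4

The 2 variables D and G are confined to {9, 10}, which locks those values in; drop them from E, F, H.
That leaves E = 8. Eliminate 8 elsewhere: A, C.
C's domain is down to {7}, so C = 7. So A, B can't be 7.
A has just one choice, so A = 3. Remove 3 from B, H.
That leaves B = 2.
Determined: A=3, B=2, C=7, E=8. The other variables each still have more than one consistent value. That makes 4.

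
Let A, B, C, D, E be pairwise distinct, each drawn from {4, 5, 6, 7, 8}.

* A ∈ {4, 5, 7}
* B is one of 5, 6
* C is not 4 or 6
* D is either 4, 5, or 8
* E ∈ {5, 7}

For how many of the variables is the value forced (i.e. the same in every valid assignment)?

1

The 5 variables draw from only 5 values {4, 5, 6, 7, 8}, so each is used; only B can be 6, hence B = 6.
Determined: B=6. The other variables each still have more than one consistent value. That makes 1.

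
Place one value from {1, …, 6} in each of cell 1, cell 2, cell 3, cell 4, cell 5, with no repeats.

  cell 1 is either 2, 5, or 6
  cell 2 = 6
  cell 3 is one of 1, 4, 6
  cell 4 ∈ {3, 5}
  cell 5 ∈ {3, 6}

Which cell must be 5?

cell 2 must be 6 (only option left). Strike 6 from cell 1, cell 3, cell 5.
cell 5's domain is down to {3}, so cell 5 = 3. Eliminate 3 elsewhere: cell 4.

cell 4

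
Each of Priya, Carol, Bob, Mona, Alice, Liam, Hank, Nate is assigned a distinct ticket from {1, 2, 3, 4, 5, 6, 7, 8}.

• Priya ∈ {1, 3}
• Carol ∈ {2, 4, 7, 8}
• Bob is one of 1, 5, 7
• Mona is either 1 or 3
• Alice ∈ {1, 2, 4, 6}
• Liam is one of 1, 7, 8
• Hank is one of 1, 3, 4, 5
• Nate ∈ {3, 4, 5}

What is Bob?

The 8 variables draw from only 8 values {1, 2, 3, 4, 5, 6, 7, 8}, so each is used; only Alice can be 6, hence Alice = 6.
The 7 still-open variables draw from only 7 values {1, 2, 3, 4, 5, 7, 8}, so each is used; only Carol can be 2, hence Carol = 2.
The 6 still-open variables together cover exactly {1, 3, 4, 5, 7, 8} — 6 values for 6 variables — and 8 appears only in Liam's list, so Liam = 8.
Among the 5 still-open variables, 7 fits only Bob (and all 5 values in {1, 3, 4, 5, 7} must be used), so Bob = 7.

7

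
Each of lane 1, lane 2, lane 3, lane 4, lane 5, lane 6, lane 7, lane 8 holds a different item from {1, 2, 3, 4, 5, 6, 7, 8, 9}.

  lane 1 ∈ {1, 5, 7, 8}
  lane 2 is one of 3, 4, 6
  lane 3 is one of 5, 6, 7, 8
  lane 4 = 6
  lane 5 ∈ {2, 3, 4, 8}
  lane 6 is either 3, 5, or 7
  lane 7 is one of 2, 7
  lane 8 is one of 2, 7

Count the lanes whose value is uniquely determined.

lane 4 has just one choice, so lane 4 = 6. Eliminate 6 elsewhere: lane 2, lane 3.
The 7 still-open variables together cover exactly {1, 2, 3, 4, 5, 7, 8} — 7 values for 7 variables — and 1 appears only in lane 1's list, so lane 1 = 1.
lane 7 and lane 8 between them cover only {2, 7} — a naked pair. Remove those values from lane 3, lane 5, lane 6.
Determined: lane 1=1, lane 4=6. The other lanes each still have more than one consistent value. That makes 2.

2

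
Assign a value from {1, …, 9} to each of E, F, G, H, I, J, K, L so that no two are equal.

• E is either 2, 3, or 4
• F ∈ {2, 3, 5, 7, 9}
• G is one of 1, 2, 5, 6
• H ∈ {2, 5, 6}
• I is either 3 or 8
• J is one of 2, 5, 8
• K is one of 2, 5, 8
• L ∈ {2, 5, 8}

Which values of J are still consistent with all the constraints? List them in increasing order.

2, 5, 8

The 3 variables J, K, L are confined to {2, 5, 8}, which locks those values in; drop them from E, F, G, H, I.
H has just one choice, so H = 6. Eliminate 6 elsewhere: G.
I has just one choice, so I = 3. Remove 3 from E, F.
E has just one choice, so E = 4.
G must be 1 (only option left).
No further eliminations apply; J can still be any of 2, 5, 8.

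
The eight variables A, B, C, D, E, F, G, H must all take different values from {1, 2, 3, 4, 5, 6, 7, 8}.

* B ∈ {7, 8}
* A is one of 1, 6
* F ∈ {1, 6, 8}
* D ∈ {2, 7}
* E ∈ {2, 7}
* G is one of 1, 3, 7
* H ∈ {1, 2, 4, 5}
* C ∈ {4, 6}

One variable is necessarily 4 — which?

The 8 variables draw from only 8 values {1, 2, 3, 4, 5, 6, 7, 8}, so each is used; only G can be 3, hence G = 3.
The 7 still-open variables draw from only 7 values {1, 2, 4, 5, 6, 7, 8}, so each is used; only H can be 5, hence H = 5.
The 6 still-open variables draw from only 6 values {1, 2, 4, 6, 7, 8}, so each is used; only C can be 4, hence C = 4.

C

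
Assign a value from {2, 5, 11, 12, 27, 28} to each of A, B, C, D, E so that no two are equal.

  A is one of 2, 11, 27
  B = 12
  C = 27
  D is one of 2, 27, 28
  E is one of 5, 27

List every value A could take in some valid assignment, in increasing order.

2, 11

B has just one choice, so B = 12.
C has just one choice, so C = 27. Strike 27 from A, D, E.
That leaves E = 5.
No further eliminations apply; A can still be any of 2, 11.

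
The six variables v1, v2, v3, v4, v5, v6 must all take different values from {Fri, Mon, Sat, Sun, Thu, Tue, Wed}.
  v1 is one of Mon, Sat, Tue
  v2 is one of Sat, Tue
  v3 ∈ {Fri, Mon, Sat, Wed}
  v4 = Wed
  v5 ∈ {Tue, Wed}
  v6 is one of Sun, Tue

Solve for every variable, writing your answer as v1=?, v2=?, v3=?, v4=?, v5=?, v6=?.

v1=Mon, v2=Sat, v3=Fri, v4=Wed, v5=Tue, v6=Sun

v4 has just one choice, so v4 = Wed. So v3, v5 can't be Wed.
v5's domain is down to {Tue}, so v5 = Tue. Eliminate Tue elsewhere: v1, v2, v6.
That leaves v6 = Sun.
v2's domain is down to {Sat}, so v2 = Sat. So v1, v3 can't be Sat.
That leaves v1 = Mon. Eliminate Mon elsewhere: v3.
v3 has just one choice, so v3 = Fri.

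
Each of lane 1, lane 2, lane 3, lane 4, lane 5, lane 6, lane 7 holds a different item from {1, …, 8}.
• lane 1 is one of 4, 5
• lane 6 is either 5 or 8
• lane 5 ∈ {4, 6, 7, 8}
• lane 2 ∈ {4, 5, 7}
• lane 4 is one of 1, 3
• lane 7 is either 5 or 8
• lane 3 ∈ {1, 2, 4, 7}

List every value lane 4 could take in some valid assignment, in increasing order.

1, 3

lane 6 and lane 7 share exactly the 2 values {5, 8}; by pigeonhole those values go to them, so strike 5, 8 from lane 1, lane 2, lane 5.
lane 1 must be 4 (only option left). So lane 2, lane 3, lane 5 can't be 4.
lane 2's domain is down to {7}, so lane 2 = 7. Eliminate 7 elsewhere: lane 3, lane 5.
lane 5 has just one choice, so lane 5 = 6.
No further eliminations apply; lane 4 can still be any of 1, 3.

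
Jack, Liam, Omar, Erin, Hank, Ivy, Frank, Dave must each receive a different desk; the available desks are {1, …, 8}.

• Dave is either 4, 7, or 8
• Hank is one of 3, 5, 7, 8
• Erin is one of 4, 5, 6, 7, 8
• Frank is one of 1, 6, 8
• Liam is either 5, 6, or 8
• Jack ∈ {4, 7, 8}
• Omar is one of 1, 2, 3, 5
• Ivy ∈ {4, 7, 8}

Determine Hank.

Among the 8 variables, 2 fits only Omar (and all 8 values in {1, 2, 3, 4, 5, 6, 7, 8} must be used), so Omar = 2.
The 7 still-open variables draw from only 7 values {1, 3, 4, 5, 6, 7, 8}, so each is used; only Frank can be 1, hence Frank = 1.
The 6 still-open variables draw from only 6 values {3, 4, 5, 6, 7, 8}, so each is used; only Hank can be 3, hence Hank = 3.

3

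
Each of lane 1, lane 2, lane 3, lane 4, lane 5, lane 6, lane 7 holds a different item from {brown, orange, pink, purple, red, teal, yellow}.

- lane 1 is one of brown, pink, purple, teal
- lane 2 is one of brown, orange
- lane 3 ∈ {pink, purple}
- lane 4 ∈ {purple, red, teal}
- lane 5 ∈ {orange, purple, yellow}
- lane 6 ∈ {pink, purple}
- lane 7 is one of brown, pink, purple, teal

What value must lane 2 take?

orange

Among the 7 variables, red fits only lane 4 (and all 7 values in {brown, orange, pink, purple, red, teal, yellow} must be used), so lane 4 = red.
The 6 still-open variables together cover exactly {brown, orange, pink, purple, teal, yellow} — 6 values for 6 variables — and yellow appears only in lane 5's list, so lane 5 = yellow.
The 5 still-open variables draw from only 5 values {brown, orange, pink, purple, teal}, so each is used; only lane 2 can be orange, hence lane 2 = orange.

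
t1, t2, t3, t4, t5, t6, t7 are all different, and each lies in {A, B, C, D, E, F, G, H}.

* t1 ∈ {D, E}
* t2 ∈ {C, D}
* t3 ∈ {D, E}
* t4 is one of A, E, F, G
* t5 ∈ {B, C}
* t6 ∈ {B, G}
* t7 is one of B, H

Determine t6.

t1 and t3 share exactly the 2 values {D, E}; by pigeonhole those values go to them, so strike D, E from t2, t4.
That leaves t2 = C. Strike C from t5.
t5's domain is down to {B}, so t5 = B. So t6, t7 can't be B.
So t6 = G.

G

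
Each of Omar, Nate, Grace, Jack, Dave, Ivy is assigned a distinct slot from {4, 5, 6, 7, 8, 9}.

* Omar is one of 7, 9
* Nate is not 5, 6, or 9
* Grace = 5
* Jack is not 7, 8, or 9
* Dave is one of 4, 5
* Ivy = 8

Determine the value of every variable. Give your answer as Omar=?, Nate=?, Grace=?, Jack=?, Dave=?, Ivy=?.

Grace must be 5 (only option left). Eliminate 5 elsewhere: Jack, Dave.
Dave's domain is down to {4}, so Dave = 4. Remove 4 from Nate, Jack.
Ivy's domain is down to {8}, so Ivy = 8. Remove 8 from Nate.
Nate has just one choice, so Nate = 7. So Omar can't be 7.
Jack must be 6 (only option left).
Omar's domain is down to {9}, so Omar = 9.

Omar=9, Nate=7, Grace=5, Jack=6, Dave=4, Ivy=8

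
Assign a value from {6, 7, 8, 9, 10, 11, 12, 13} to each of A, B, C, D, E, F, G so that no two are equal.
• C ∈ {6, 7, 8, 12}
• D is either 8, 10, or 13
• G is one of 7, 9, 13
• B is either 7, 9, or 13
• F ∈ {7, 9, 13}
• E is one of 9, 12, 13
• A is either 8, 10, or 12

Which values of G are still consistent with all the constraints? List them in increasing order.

7, 9, 13

The 7 variables together cover exactly {6, 7, 8, 9, 10, 12, 13} — 7 values for 7 variables — and 6 appears only in C's list, so C = 6.
B, F, G share exactly the 3 values {7, 9, 13}; by pigeonhole those values go to them, so strike 7, 9, 13 from D, E.
E must be 12 (only option left). Remove 12 from A.
No further eliminations apply; G can still be any of 7, 9, 13.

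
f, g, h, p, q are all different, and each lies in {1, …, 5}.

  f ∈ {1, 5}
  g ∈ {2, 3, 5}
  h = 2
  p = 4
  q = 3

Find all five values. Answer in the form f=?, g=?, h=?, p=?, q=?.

h must be 2 (only option left). Remove 2 from g.
p must be 4 (only option left).
q must be 3 (only option left). Strike 3 from g.
g has just one choice, so g = 5. Strike 5 from f.
That leaves f = 1.

f=1, g=5, h=2, p=4, q=3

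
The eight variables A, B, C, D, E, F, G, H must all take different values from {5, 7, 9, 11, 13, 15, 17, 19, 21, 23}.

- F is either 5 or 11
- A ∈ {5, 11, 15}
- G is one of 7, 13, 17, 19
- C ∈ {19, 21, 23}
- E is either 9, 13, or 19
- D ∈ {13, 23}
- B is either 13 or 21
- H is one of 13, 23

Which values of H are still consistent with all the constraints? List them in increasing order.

13, 23

The 2 variables D and H are confined to {13, 23}, which locks those values in; drop them from B, C, E, G.
B's domain is down to {21}, so B = 21. Strike 21 from C.
C's domain is down to {19}, so C = 19. Strike 19 from E, G.
That leaves E = 9.
No further eliminations apply; H can still be any of 13, 23.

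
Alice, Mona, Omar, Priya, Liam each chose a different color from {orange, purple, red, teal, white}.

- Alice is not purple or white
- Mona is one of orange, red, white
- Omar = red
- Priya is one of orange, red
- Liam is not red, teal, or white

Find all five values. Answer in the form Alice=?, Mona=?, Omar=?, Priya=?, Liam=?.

Alice=teal, Mona=white, Omar=red, Priya=orange, Liam=purple

Omar has just one choice, so Omar = red. So Alice, Mona, Priya can't be red.
Priya must be orange (only option left). Remove orange from Alice, Mona, Liam.
Liam's domain is down to {purple}, so Liam = purple.
Alice's domain is down to {teal}, so Alice = teal.
Mona must be white (only option left).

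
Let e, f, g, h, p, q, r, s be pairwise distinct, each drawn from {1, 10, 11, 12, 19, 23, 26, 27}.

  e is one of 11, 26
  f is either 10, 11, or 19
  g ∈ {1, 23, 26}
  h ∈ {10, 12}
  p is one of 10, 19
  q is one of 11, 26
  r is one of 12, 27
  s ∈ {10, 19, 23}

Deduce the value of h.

Among the 8 variables, 1 fits only g (and all 8 values in {1, 10, 11, 12, 19, 23, 26, 27} must be used), so g = 1.
The 7 still-open variables draw from only 7 values {10, 11, 12, 19, 23, 26, 27}, so each is used; only s can be 23, hence s = 23.
Among the 6 still-open variables, 27 fits only r (and all 6 values in {10, 11, 12, 19, 26, 27} must be used), so r = 27.
Among the 5 still-open variables, 12 fits only h (and all 5 values in {10, 11, 12, 19, 26} must be used), so h = 12.

12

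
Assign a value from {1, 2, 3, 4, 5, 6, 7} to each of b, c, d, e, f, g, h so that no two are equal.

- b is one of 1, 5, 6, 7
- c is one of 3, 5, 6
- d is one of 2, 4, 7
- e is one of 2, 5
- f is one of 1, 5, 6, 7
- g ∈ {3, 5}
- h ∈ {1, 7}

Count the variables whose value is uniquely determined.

The 7 variables together cover exactly {1, 2, 3, 4, 5, 6, 7} — 7 values for 7 variables — and 4 appears only in d's list, so d = 4.
The 6 still-open variables draw from only 6 values {1, 2, 3, 5, 6, 7}, so each is used; only e can be 2, hence e = 2.
Determined: d=4, e=2. The other variables each still have more than one consistent value. That makes 2.

2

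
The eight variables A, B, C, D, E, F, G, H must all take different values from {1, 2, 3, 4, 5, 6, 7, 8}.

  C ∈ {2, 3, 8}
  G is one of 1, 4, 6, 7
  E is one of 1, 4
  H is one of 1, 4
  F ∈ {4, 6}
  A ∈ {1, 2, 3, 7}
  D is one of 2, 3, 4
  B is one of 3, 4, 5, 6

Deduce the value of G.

The 8 variables together cover exactly {1, 2, 3, 4, 5, 6, 7, 8} — 8 values for 8 variables — and 5 appears only in B's list, so B = 5.
Among the 7 still-open variables, 8 fits only C (and all 7 values in {1, 2, 3, 4, 6, 7, 8} must be used), so C = 8.
The 2 variables E and H are confined to {1, 4}, which locks those values in; drop them from A, D, F, G.
F has just one choice, so F = 6. Remove 6 from G.
So G = 7.

7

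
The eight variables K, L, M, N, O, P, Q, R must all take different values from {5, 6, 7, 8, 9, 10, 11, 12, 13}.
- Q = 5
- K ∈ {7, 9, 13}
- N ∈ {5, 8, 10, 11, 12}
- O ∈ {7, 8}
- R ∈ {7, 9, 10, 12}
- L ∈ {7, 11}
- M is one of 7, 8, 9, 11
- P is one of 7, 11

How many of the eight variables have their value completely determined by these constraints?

Q has just one choice, so Q = 5. Eliminate 5 elsewhere: N.
The 7 still-open variables together cover exactly {7, 8, 9, 10, 11, 12, 13} — 7 values for 7 variables — and 13 appears only in K's list, so K = 13.
L and P share exactly the 2 values {7, 11}; by pigeonhole those values go to them, so strike 7, 11 from M, N, O, R.
O's domain is down to {8}, so O = 8. Strike 8 from M, N.
M has just one choice, so M = 9. Eliminate 9 elsewhere: R.
Determined: K=13, M=9, O=8, Q=5. The other variables each still have more than one consistent value. That makes 4.

4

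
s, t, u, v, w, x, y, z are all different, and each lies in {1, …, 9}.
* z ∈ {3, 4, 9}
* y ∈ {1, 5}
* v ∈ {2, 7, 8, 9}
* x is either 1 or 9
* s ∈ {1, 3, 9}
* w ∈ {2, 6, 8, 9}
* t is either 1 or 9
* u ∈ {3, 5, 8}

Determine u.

The 2 variables t and x are confined to {1, 9}, which locks those values in; drop them from s, v, w, y, z.
s must be 3 (only option left). Remove 3 from u, z.
y must be 5 (only option left). So u can't be 5.
So u = 8.

8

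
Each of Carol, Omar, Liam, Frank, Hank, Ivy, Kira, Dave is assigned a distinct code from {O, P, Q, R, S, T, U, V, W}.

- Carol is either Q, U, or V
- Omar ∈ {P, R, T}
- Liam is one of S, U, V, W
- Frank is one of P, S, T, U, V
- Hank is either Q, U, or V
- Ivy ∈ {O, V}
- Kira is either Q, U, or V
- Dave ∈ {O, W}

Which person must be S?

Liam

Carol, Hank, Kira share exactly the 3 values {Q, U, V}; by pigeonhole those values go to them, so strike Q, U, V from Liam, Frank, Ivy.
Ivy must be O (only option left). So Dave can't be O.
Dave must be W (only option left). Eliminate W elsewhere: Liam.
So S goes to Liam.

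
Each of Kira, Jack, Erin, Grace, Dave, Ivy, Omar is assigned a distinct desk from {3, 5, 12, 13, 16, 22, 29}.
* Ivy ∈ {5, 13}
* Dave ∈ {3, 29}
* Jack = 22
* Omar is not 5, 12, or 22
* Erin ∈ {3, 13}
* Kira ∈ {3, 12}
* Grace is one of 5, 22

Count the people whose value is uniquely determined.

7

Jack has just one choice, so Jack = 22. Remove 22 from Grace.
Grace's domain is down to {5}, so Grace = 5. So Ivy can't be 5.
That leaves Ivy = 13. Eliminate 13 elsewhere: Erin, Omar.
That leaves Erin = 3. Eliminate 3 elsewhere: Kira, Dave, Omar.
Dave has just one choice, so Dave = 29. Strike 29 from Omar.
Omar must be 16 (only option left).
That leaves Kira = 12.
Every person is fixed: Kira=12, Jack=22, Erin=3, Grace=5, Dave=29, Ivy=13, Omar=16. That makes 7.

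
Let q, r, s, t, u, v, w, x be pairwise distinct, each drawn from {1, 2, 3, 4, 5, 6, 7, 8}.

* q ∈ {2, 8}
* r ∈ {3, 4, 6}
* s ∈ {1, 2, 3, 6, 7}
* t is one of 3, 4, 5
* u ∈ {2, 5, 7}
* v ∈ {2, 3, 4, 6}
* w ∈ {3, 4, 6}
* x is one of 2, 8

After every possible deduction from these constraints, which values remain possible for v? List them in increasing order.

Among the 8 variables, 1 fits only s (and all 8 values in {1, 2, 3, 4, 5, 6, 7, 8} must be used), so s = 1.
Among the 7 still-open variables, 7 fits only u (and all 7 values in {2, 3, 4, 5, 6, 7, 8} must be used), so u = 7.
The 6 still-open variables together cover exactly {2, 3, 4, 5, 6, 8} — 6 values for 6 variables — and 5 appears only in t's list, so t = 5.
The 2 variables q and x are confined to {2, 8}, which locks those values in; drop them from v.
No further eliminations apply; v can still be any of 3, 4, 6.

3, 4, 6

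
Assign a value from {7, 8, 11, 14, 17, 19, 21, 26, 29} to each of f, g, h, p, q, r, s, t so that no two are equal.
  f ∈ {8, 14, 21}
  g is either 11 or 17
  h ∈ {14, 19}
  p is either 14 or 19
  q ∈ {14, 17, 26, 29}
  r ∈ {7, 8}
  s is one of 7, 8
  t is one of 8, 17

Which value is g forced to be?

The 2 variables h and p are confined to {14, 19}, which locks those values in; drop them from f, q.
r and s share exactly the 2 values {7, 8}; by pigeonhole those values go to them, so strike 7, 8 from f, t.
f's domain is down to {21}, so f = 21.
t must be 17 (only option left). Eliminate 17 elsewhere: g, q.
So g = 11.

11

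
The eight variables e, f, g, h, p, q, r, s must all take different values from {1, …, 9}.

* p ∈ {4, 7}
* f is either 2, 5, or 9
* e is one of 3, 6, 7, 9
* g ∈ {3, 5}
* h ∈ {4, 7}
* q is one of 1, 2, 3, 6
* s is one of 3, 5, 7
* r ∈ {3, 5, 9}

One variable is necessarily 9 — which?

The 8 variables draw from only 8 values {1, 2, 3, 4, 5, 6, 7, 9}, so each is used; only q can be 1, hence q = 1.
The 7 still-open variables draw from only 7 values {2, 3, 4, 5, 6, 7, 9}, so each is used; only f can be 2, hence f = 2.
The 6 still-open variables together cover exactly {3, 4, 5, 6, 7, 9} — 6 values for 6 variables — and 6 appears only in e's list, so e = 6.
The 5 still-open variables draw from only 5 values {3, 4, 5, 7, 9}, so each is used; only r can be 9, hence r = 9.

r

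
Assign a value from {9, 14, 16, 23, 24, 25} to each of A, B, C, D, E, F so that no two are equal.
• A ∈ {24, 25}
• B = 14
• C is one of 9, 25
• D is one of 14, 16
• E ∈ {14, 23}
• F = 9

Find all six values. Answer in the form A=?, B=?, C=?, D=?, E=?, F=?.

B must be 14 (only option left). Eliminate 14 elsewhere: D, E.
D must be 16 (only option left).
E must be 23 (only option left).
F must be 9 (only option left). Eliminate 9 elsewhere: C.
C must be 25 (only option left). Strike 25 from A.
A's domain is down to {24}, so A = 24.

A=24, B=14, C=25, D=16, E=23, F=9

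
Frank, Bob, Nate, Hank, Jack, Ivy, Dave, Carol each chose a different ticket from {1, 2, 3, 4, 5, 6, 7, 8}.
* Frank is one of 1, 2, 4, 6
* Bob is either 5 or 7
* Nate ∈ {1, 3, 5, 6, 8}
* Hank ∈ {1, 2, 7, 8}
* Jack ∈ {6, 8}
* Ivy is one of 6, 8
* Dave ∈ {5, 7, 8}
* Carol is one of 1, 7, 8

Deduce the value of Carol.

The 8 variables draw from only 8 values {1, 2, 3, 4, 5, 6, 7, 8}, so each is used; only Nate can be 3, hence Nate = 3.
Among the 7 still-open variables, 4 fits only Frank (and all 7 values in {1, 2, 4, 5, 6, 7, 8} must be used), so Frank = 4.
Among the 6 still-open variables, 2 fits only Hank (and all 6 values in {1, 2, 5, 6, 7, 8} must be used), so Hank = 2.
Among the 5 still-open variables, 1 fits only Carol (and all 5 values in {1, 5, 6, 7, 8} must be used), so Carol = 1.

1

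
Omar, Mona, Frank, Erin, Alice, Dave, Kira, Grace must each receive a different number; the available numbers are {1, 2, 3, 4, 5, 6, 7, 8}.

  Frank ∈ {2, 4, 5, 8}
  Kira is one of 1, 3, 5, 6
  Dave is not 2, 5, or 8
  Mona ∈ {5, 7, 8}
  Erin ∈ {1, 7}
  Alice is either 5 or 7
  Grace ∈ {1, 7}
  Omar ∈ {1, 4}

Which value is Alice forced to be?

The 8 variables draw from only 8 values {1, 2, 3, 4, 5, 6, 7, 8}, so each is used; only Frank can be 2, hence Frank = 2.
Among the 7 still-open variables, 8 fits only Mona (and all 7 values in {1, 3, 4, 5, 6, 7, 8} must be used), so Mona = 8.
The 2 variables Erin and Grace are confined to {1, 7}, which locks those values in; drop them from Omar, Alice, Dave, Kira.
So Alice = 5.

5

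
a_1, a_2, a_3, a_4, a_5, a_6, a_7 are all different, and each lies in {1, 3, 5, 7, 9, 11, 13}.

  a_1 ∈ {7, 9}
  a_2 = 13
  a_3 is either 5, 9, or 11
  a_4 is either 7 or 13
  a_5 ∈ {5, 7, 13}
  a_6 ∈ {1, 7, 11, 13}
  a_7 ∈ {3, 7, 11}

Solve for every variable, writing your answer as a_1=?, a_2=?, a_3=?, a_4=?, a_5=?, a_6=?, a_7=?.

a_2 has just one choice, so a_2 = 13. Remove 13 from a_4, a_5, a_6.
That leaves a_4 = 7. Remove 7 from a_1, a_5, a_6, a_7.
a_5 has just one choice, so a_5 = 5. Strike 5 from a_3.
That leaves a_1 = 9. Eliminate 9 elsewhere: a_3.
a_3 has just one choice, so a_3 = 11. Eliminate 11 elsewhere: a_6, a_7.
a_6 must be 1 (only option left).
That leaves a_7 = 3.

a_1=9, a_2=13, a_3=11, a_4=7, a_5=5, a_6=1, a_7=3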